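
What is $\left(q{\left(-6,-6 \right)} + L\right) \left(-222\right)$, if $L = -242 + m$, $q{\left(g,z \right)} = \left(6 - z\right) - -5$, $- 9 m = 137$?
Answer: $\frac{159988}{3} \approx 53329.0$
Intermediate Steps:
$m = - \frac{137}{9}$ ($m = \left(- \frac{1}{9}\right) 137 = - \frac{137}{9} \approx -15.222$)
$q{\left(g,z \right)} = 11 - z$ ($q{\left(g,z \right)} = \left(6 - z\right) + 5 = 11 - z$)
$L = - \frac{2315}{9}$ ($L = -242 - \frac{137}{9} = - \frac{2315}{9} \approx -257.22$)
$\left(q{\left(-6,-6 \right)} + L\right) \left(-222\right) = \left(\left(11 - -6\right) - \frac{2315}{9}\right) \left(-222\right) = \left(\left(11 + 6\right) - \frac{2315}{9}\right) \left(-222\right) = \left(17 - \frac{2315}{9}\right) \left(-222\right) = \left(- \frac{2162}{9}\right) \left(-222\right) = \frac{159988}{3}$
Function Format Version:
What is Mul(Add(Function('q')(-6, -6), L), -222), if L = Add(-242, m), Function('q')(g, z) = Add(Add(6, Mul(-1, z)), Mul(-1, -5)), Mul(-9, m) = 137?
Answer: Rational(159988, 3) ≈ 53329.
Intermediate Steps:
m = Rational(-137, 9) (m = Mul(Rational(-1, 9), 137) = Rational(-137, 9) ≈ -15.222)
Function('q')(g, z) = Add(11, Mul(-1, z)) (Function('q')(g, z) = Add(Add(6, Mul(-1, z)), 5) = Add(11, Mul(-1, z)))
L = Rational(-2315, 9) (L = Add(-242, Rational(-137, 9)) = Rational(-2315, 9) ≈ -257.22)
Mul(Add(Function('q')(-6, -6), L), -222) = Mul(Add(Add(11, Mul(-1, -6)), Rational(-2315, 9)), -222) = Mul(Add(Add(11, 6), Rational(-2315, 9)), -222) = Mul(Add(17, Rational(-2315, 9)), -222) = Mul(Rational(-2162, 9), -222) = Rational(159988, 3)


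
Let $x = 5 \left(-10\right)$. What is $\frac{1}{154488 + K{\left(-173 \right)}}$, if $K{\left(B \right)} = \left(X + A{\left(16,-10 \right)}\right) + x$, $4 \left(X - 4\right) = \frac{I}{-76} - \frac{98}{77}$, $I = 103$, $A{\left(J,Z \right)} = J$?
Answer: $\frac{3344}{516505355} \approx 6.4743 \cdot 10^{-6}$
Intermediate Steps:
$X = \frac{11179}{3344}$ ($X = 4 + \frac{\frac{103}{-76} - \frac{98}{77}}{4} = 4 + \frac{103 \left(- \frac{1}{76}\right) - \frac{14}{11}}{4} = 4 + \frac{- \frac{103}{76} - \frac{14}{11}}{4} = 4 + \frac{1}{4} \left(- \frac{2197}{836}\right) = 4 - \frac{2197}{3344} = \frac{11179}{3344} \approx 3.343$)
$x = -50$
$K{\left(B \right)} = - \frac{102517}{3344}$ ($K{\left(B \right)} = \left(\frac{11179}{3344} + 16\right) - 50 = \frac{64683}{3344} - 50 = - \frac{102517}{3344}$)
$\frac{1}{154488 + K{\left(-173 \right)}} = \frac{1}{154488 - \frac{102517}{3344}} = \frac{1}{\frac{516505355}{3344}} = \frac{3344}{516505355}$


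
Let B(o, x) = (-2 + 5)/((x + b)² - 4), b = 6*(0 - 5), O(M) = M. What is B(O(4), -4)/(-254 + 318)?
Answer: 1/24576 ≈ 4.0690e-5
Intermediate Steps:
b = -30 (b = 6*(-5) = -30)
B(o, x) = 3/(-4 + (-30 + x)²) (B(o, x) = (-2 + 5)/((x - 30)² - 4) = 3/((-30 + x)² - 4) = 3/(-4 + (-30 + x)²))
B(O(4), -4)/(-254 + 318) = (3/(-4 + (-30 - 4)²))/(-254 + 318) = (3/(-4 + (-34)²))/64 = (3/(-4 + 1156))/64 = (3/1152)/64 = (3*(1/1152))/64 = (1/64)*(1/384) = 1/24576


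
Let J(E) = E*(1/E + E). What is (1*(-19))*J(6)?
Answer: -703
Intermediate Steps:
J(E) = E*(E + 1/E)
(1*(-19))*J(6) = (1*(-19))*(1 + 6**2) = -19*(1 + 36) = -19*37 = -703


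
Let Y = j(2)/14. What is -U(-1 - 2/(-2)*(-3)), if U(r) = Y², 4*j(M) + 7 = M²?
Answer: -9/3136 ≈ -0.0028699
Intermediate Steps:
j(M) = -7/4 + M²/4
Y = -3/56 (Y = (-7/4 + (¼)*2²)/14 = (-7/4 + (¼)*4)*(1/14) = (-7/4 + 1)*(1/14) = -¾*1/14 = -3/56 ≈ -0.053571)
U(r) = 9/3136 (U(r) = (-3/56)² = 9/3136)
-U(-1 - 2/(-2)*(-3)) = -1*9/3136 = -9/3136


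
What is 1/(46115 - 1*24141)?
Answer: 1/21974 ≈ 4.5508e-5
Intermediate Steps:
1/(46115 - 1*24141) = 1/(46115 - 24141) = 1/21974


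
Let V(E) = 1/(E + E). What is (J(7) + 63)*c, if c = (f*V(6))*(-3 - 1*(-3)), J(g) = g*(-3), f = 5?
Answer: 0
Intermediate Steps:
V(E) = 1/(2*E)
J(g) = -3*g
c = 0 (c = (5*((½)/6))*(-3 - 1*(-3)) = (5*((½)*(⅙)))*(-3 + 3) = (5*(1/12))*0 = (5/12)*0 = 0)
(J(7) + 63)*c = (-3*7 + 63)*0 = (-21 + 63)*0 = 42*0 = 0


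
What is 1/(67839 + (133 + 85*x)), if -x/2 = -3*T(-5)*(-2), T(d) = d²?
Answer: 1/42472 ≈ 2.3545e-5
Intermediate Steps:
x = -300 (x = -2*(-3*(-5)²)*(-2) = -2*(-3*25)*(-2) = -(-150)*(-2) = -2*150 = -300)
1/(67839 + (133 + 85*x)) = 1/(67839 + (133 + 85*(-300))) = 1/(67839 + (133 - 25500)) = 1/(67839 - 25367) = 1/42472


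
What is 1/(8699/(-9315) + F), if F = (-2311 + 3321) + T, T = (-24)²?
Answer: 9315/14764891 ≈ 0.00063089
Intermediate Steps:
T = 576
F = 1586 (F = (-2311 + 3321) + 576 = 1010 + 576 = 1586)
1/(8699/(-9315) + F) = 1/(8699/(-9315) + 1586) = 1/(8699*(-1/9315) + 1586) = 1/(-8699/9315 + 1586) = 1/(14764891/9315) = 9315/14764891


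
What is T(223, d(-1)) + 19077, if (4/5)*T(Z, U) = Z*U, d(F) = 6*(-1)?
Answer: 34809/2 ≈ 17405.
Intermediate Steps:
d(F) = -6
T(Z, U) = 5*U*Z/4 (T(Z, U) = 5*(Z*U)/4 = 5*(U*Z)/4 = 5*U*Z/4)
T(223, d(-1)) + 19077 = (5/4)*(-6)*223 + 19077 = -3345/2 + 19077 = 34809/2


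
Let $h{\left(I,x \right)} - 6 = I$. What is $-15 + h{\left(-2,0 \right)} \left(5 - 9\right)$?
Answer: $-31$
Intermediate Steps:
$h{\left(I,x \right)} = 6 + I$
$-15 + h{\left(-2,0 \right)} \left(5 - 9\right) = -15 + \left(6 - 2\right) \left(5 - 9\right) = -15 + 4 \left(-4\right) = -15 - 16 = -31$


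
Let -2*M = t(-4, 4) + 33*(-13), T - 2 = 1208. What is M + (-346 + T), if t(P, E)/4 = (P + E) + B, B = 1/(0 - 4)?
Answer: 1079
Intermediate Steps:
T = 1210 (T = 2 + 1208 = 1210)
B = -1/4 (B = 1/(-4) = -1/4 ≈ -0.25000)
t(P, E) = -1 + 4*E + 4*P (t(P, E) = 4*((P + E) - 1/4) = 4*((E + P) - 1/4) = 4*(-1/4 + E + P) = -1 + 4*E + 4*P)
M = 215 (M = -((-1 + 4*4 + 4*(-4)) + 33*(-13))/2 = -((-1 + 16 - 16) - 429)/2 = -(-1 - 429)/2 = -1/2*(-430) = 215)
M + (-346 + T) = 215 + (-346 + 1210) = 215 + 864 = 1079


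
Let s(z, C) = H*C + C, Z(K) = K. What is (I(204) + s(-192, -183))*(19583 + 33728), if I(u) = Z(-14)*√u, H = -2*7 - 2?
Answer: 146338695 - 1492708*√51 ≈ 1.3568e+8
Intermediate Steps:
H = -16 (H = -14 - 2 = -16)
I(u) = -14*√u
s(z, C) = -15*C (s(z, C) = -16*C + C = -15*C)
(I(204) + s(-192, -183))*(19583 + 33728) = (-28*√51 - 15*(-183))*(19583 + 33728) = (-28*√51 + 2745)*53311 = (2745 - 28*√51)*53311 = 146338695 - 1492708*√51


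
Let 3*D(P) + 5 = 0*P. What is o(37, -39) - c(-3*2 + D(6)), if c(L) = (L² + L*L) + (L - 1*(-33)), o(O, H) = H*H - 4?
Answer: 12367/9 ≈ 1374.1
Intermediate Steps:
D(P) = -5/3 (D(P) = -5/3 + (0*P)/3 = -5/3 + (⅓)*0 = -5/3 + 0 = -5/3)
o(O, H) = -4 + H² (o(O, H) = H² - 4 = -4 + H²)
c(L) = 33 + L + 2*L² (c(L) = (L² + L²) + (L + 33) = 2*L² + (33 + L) = 33 + L + 2*L²)
o(37, -39) - c(-3*2 + D(6)) = (-4 + (-39)²) - (33 + (-3*2 - 5/3) + 2*(-3*2 - 5/3)²) = (-4 + 1521) - (33 + (-6 - 5/3) + 2*(-6 - 5/3)²) = 1517 - (33 - 23/3 + 2*(-23/3)²) = 1517 - (33 - 23/3 + 2*(529/9)) = 1517 - (33 - 23/3 + 1058/9) = 1517 - 1*1286/9 = 1517 - 1286/9 = 12367/9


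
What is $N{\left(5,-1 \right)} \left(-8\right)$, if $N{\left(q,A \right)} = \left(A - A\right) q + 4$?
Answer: $-32$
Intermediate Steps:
$N{\left(q,A \right)} = 4$ ($N{\left(q,A \right)} = 0 q + 4 = 0 + 4 = 4$)
$N{\left(5,-1 \right)} \left(-8\right) = 4 \left(-8\right) = -32$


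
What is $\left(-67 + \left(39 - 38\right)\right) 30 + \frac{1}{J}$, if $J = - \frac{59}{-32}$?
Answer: $- \frac{116788}{59} \approx -1979.5$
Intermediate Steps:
$J = \frac{59}{32}$ ($J = \left(-59\right) \left(- \frac{1}{32}\right) = \frac{59}{32} \approx 1.8438$)
$\left(-67 + \left(39 - 38\right)\right) 30 + \frac{1}{J} = \left(-67 + \left(39 - 38\right)\right) 30 + \frac{1}{\frac{59}{32}} = \left(-67 + \left(39 - 38\right)\right) 30 + \frac{32}{59} = \left(-67 + 1\right) 30 + \frac{32}{59} = \left(-66\right) 30 + \frac{32}{59} = -1980 + \frac{32}{59} = - \frac{116788}{59}$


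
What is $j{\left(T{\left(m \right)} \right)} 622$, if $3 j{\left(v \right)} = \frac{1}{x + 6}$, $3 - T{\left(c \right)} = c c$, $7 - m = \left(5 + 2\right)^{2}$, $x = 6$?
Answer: $\frac{311}{18} \approx 17.278$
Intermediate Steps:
$m = -42$ ($m = 7 - \left(5 + 2\right)^{2} = 7 - 7^{2} = 7 - 49 = -42$)
$T{\left(c \right)} = 3 - c^{2}$ ($T{\left(c \right)} = 3 - c c = 3 - c^{2}$)
$j{\left(v \right)} = \frac{1}{36}$ ($j{\left(v \right)} = \frac{1}{3 \left(6 + 6\right)} = \frac{1}{3 \cdot 12} = \frac{1}{3} \cdot \frac{1}{12} = \frac{1}{36}$)
$j{\left(T{\left(m \right)} \right)} 622 = \frac{1}{36} \cdot 622 = \frac{311}{18}$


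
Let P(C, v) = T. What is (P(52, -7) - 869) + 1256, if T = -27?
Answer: 360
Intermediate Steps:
P(C, v) = -27
(P(52, -7) - 869) + 1256 = (-27 - 869) + 1256 = -896 + 1256 = 360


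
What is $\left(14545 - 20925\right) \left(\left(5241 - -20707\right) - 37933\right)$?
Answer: $76464300$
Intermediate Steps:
$\left(14545 - 20925\right) \left(\left(5241 - -20707\right) - 37933\right) = - 6380 \left(\left(5241 + 20707\right) - 37933\right) = - 6380 \left(25948 - 37933\right) = \left(-6380\right) \left(-11985\right) = 76464300$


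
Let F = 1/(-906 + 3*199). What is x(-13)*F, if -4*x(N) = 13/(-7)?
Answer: -13/8652 ≈ -0.0015025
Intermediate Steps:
x(N) = 13/28 (x(N) = -13/(4*(-7)) = -13*(-1)/(4*7) = -1/4*(-13/7) = 13/28)
F = -1/309 (F = 1/(-906 + 597) = 1/(-309) = -1/309 ≈ -0.0032362)
x(-13)*F = (13/28)*(-1/309) = -13/8652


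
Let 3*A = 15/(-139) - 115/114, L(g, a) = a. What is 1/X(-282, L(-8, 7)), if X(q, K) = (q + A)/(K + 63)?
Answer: -3327660/13423411 ≈ -0.24790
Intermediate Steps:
A = -17695/47538 (A = (15/(-139) - 115/114)/3 = (15*(-1/139) - 115*1/114)/3 = (-15/139 - 115/114)/3 = (⅓)*(-17695/15846) = -17695/47538 ≈ -0.37223)
X(q, K) = (-17695/47538 + q)/(63 + K) (X(q, K) = (q - 17695/47538)/(K + 63) = (-17695/47538 + q)/(63 + K))
1/X(-282, L(-8, 7)) = 1/((-17695/47538 - 282)/(63 + 7)) = 1/(-13423411/47538/70) = 1/((1/70)*(-13423411/47538)) = 1/(-13423411/3327660) = -3327660/13423411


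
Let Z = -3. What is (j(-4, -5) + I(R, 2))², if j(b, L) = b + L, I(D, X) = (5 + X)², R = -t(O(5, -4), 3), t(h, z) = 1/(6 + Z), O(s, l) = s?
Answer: 1600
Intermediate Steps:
t(h, z) = ⅓ (t(h, z) = 1/(6 - 3) = 1/3 = ⅓)
R = -⅓ (R = -1*⅓ = -⅓ ≈ -0.33333)
j(b, L) = L + b
(j(-4, -5) + I(R, 2))² = ((-5 - 4) + (5 + 2)²)² = (-9 + 7²)² = (-9 + 49)² = 40² = 1600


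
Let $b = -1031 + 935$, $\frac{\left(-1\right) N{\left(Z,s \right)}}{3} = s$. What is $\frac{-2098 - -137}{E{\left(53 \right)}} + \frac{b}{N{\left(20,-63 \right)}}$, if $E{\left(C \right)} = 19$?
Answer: $- \frac{124151}{1197} \approx -103.72$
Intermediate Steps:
$N{\left(Z,s \right)} = - 3 s$
$b = -96$
$\frac{-2098 - -137}{E{\left(53 \right)}} + \frac{b}{N{\left(20,-63 \right)}} = \frac{-2098 - -137}{19} - \frac{96}{\left(-3\right) \left(-63\right)} = \left(-2098 + 137\right) \frac{1}{19} - \frac{96}{189} = \left(-1961\right) \frac{1}{19} - \frac{32}{63} = - \frac{1961}{19} - \frac{32}{63} = - \frac{124151}{1197}$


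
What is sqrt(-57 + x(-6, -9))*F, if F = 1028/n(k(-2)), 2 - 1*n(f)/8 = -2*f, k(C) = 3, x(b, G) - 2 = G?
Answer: 257*I/2 ≈ 128.5*I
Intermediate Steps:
x(b, G) = 2 + G
n(f) = 16 + 16*f (n(f) = 16 - (-16)*f = 16 + 16*f)
F = 257/16 (F = 1028/(16 + 16*3) = 1028/(16 + 48) = 1028/64 = 1028*(1/64) = 257/16 ≈ 16.063)
sqrt(-57 + x(-6, -9))*F = sqrt(-57 + (2 - 9))*(257/16) = sqrt(-57 - 7)*(257/16) = sqrt(-64)*(257/16) = (8*I)*(257/16) = 257*I/2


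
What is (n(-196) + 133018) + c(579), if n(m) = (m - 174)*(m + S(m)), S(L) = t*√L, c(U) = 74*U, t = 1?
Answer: 248384 - 5180*I ≈ 2.4838e+5 - 5180.0*I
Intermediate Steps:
S(L) = √L (S(L) = 1*√L = √L)
n(m) = (-174 + m)*(m + √m) (n(m) = (m - 174)*(m + √m) = (-174 + m)*(m + √m))
(n(-196) + 133018) + c(579) = (((-196)² + (-196)^(3/2) - 174*(-196) - 2436*I) + 133018) + 74*579 = ((38416 - 2744*I + 34104 - 2436*I) + 133018) + 42846 = ((72520 - 5180*I) + 133018) + 42846 = (205538 - 5180*I) + 42846 = 248384 - 5180*I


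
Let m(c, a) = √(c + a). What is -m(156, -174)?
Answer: -3*I*√2 ≈ -4.2426*I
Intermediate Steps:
m(c, a) = √(a + c)
-m(156, -174) = -√(-174 + 156) = -√(-18) = -3*I*√2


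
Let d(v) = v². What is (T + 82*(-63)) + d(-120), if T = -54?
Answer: 9180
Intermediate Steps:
(T + 82*(-63)) + d(-120) = (-54 + 82*(-63)) + (-120)² = (-54 - 5166) + 14400 = -5220 + 14400 = 9180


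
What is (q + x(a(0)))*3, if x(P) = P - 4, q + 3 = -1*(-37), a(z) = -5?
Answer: 75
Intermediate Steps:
q = 34 (q = -3 - 1*(-37) = -3 + 37 = 34)
x(P) = -4 + P
(q + x(a(0)))*3 = (34 + (-4 - 5))*3 = (34 - 9)*3 = 25*3 = 75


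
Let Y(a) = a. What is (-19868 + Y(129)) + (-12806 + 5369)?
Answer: -27176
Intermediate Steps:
(-19868 + Y(129)) + (-12806 + 5369) = (-19868 + 129) + (-12806 + 5369) = -19739 - 7437 = -27176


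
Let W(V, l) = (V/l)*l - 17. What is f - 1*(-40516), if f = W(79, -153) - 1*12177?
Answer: 28401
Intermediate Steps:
W(V, l) = -17 + V (W(V, l) = (V/l)*l - 17 = V - 17 = -17 + V)
f = -12115 (f = (-17 + 79) - 1*12177 = 62 - 12177 = -12115)
f - 1*(-40516) = -12115 - 1*(-40516) = -12115 + 40516 = 28401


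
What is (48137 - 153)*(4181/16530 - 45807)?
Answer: -18166395211768/8265 ≈ -2.1980e+9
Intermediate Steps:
(48137 - 153)*(4181/16530 - 45807) = 47984*(4181*(1/16530) - 45807) = 47984*(4181/16530 - 45807) = 47984*(-757185529/16530) = -18166395211768/8265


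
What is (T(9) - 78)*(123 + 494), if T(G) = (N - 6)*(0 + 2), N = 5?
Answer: -49360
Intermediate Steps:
T(G) = -2 (T(G) = (5 - 6)*(0 + 2) = -1*2 = -2)
(T(9) - 78)*(123 + 494) = (-2 - 78)*(123 + 494) = -80*617 = -49360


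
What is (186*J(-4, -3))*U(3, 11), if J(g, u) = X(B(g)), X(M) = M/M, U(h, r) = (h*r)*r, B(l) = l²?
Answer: 67518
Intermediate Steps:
U(h, r) = h*r²
X(M) = 1
J(g, u) = 1
(186*J(-4, -3))*U(3, 11) = (186*1)*(3*11²) = 186*(3*121) = 186*363 = 67518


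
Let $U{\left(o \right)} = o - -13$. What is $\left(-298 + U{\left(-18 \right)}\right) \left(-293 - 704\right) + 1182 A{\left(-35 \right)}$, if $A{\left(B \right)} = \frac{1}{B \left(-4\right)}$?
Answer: $\frac{21146961}{70} \approx 3.021 \cdot 10^{5}$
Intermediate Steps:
$A{\left(B \right)} = - \frac{1}{4 B}$ ($A{\left(B \right)} = \frac{1}{\left(-4\right) B} = - \frac{1}{4 B}$)
$U{\left(o \right)} = 13 + o$ ($U{\left(o \right)} = o + 13 = 13 + o$)
$\left(-298 + U{\left(-18 \right)}\right) \left(-293 - 704\right) + 1182 A{\left(-35 \right)} = \left(-298 + \left(13 - 18\right)\right) \left(-293 - 704\right) + 1182 \left(- \frac{1}{4 \left(-35\right)}\right) = \left(-298 - 5\right) \left(-997\right) + 1182 \left(\left(- \frac{1}{4}\right) \left(- \frac{1}{35}\right)\right) = \left(-303\right) \left(-997\right) + 1182 \cdot \frac{1}{140} = 302091 + \frac{591}{70} = \frac{21146961}{70}$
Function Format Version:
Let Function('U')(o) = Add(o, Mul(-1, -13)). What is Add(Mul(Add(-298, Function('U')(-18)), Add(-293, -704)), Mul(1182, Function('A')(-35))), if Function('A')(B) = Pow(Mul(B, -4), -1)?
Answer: Rational(21146961, 70) ≈ 3.0210e+5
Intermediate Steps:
Function('A')(B) = Mul(Rational(-1, 4), Pow(B, -1)) (Function('A')(B) = Pow(Mul(-4, B), -1) = Mul(Rational(-1, 4), Pow(B, -1)))
Function('U')(o) = Add(13, o) (Function('U')(o) = Add(o, 13) = Add(13, o))
Add(Mul(Add(-298, Function('U')(-18)), Add(-293, -704)), Mul(1182, Function('A')(-35))) = Add(Mul(Add(-298, Add(13, -18)), Add(-293, -704)), Mul(1182, Mul(Rational(-1, 4), Pow(-35, -1)))) = Add(Mul(Add(-298, -5), -997), Mul(1182, Mul(Rational(-1, 4), Rational(-1, 35)))) = Add(Mul(-303, -997), Mul(1182, Rational(1, 140))) = Add(302091, Rational(591, 70)) = Rational(21146961, 70)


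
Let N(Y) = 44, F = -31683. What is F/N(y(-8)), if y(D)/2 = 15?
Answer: -31683/44 ≈ -720.07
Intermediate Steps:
y(D) = 30 (y(D) = 2*15 = 30)
F/N(y(-8)) = -31683/44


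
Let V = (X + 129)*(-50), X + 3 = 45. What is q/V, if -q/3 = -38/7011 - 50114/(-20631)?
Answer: 3075134/3616098525 ≈ 0.00085040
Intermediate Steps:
X = 42 (X = -3 + 45 = 42)
q = -6150268/845871 (q = -3*(-38/7011 - 50114/(-20631)) = -3*(-38*1/7011 - 50114*(-1/20631)) = -3*(-2/369 + 50114/20631) = -3*6150268/2537613 = -6150268/845871 ≈ -7.2709)
V = -8550 (V = (42 + 129)*(-50) = 171*(-50) = -8550)
q/V = -6150268/845871/(-8550) = -6150268/845871*(-1/8550) = 3075134/3616098525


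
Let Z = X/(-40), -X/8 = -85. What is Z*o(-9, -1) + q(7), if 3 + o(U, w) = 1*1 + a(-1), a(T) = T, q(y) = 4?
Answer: 55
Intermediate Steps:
X = 680 (X = -8*(-85) = 680)
o(U, w) = -3 (o(U, w) = -3 + (1*1 - 1) = -3 + (1 - 1) = -3 + 0 = -3)
Z = -17 (Z = 680/(-40) = 680*(-1/40) = -17)
Z*o(-9, -1) + q(7) = -17*(-3) + 4 = 51 + 4 = 55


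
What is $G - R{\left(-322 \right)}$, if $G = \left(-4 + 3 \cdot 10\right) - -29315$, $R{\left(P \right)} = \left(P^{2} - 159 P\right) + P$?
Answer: $-125219$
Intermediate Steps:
$R{\left(P \right)} = P^{2} - 158 P$
$G = 29341$ ($G = \left(-4 + 30\right) + 29315 = 26 + 29315 = 29341$)
$G - R{\left(-322 \right)} = 29341 - - 322 \left(-158 - 322\right) = 29341 - \left(-322\right) \left(-480\right) = 29341 - 154560 = -125219$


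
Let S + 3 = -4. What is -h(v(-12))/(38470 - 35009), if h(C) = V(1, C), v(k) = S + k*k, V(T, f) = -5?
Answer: 5/3461 ≈ 0.0014447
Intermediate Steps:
S = -7 (S = -3 - 4 = -7)
v(k) = -7 + k² (v(k) = -7 + k*k = -7 + k²)
h(C) = -5
-h(v(-12))/(38470 - 35009) = -(-5)/(38470 - 35009) = -(-5)/3461 = -1*(-5/3461) = 5/3461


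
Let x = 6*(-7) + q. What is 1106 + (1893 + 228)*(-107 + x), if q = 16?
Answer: -280987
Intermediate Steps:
x = -26 (x = 6*(-7) + 16 = -42 + 16 = -26)
1106 + (1893 + 228)*(-107 + x) = 1106 + (1893 + 228)*(-107 - 26) = 1106 + 2121*(-133) = 1106 - 282093 = -280987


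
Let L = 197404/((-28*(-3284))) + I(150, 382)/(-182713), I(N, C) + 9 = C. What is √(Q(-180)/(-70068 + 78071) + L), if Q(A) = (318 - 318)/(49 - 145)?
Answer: √9459384413371974529/2100103222 ≈ 1.4645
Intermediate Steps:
Q(A) = 0 (Q(A) = 0/(-96) = 0*(-1/96) = 0)
I(N, C) = -9 + C
L = 9008494739/4200206444 (L = 197404/((-28*(-3284))) + (-9 + 382)/(-182713) = 197404/91952 + 373*(-1/182713) = 197404*(1/91952) - 373/182713 = 49351/22988 - 373/182713 = 9008494739/4200206444 ≈ 2.1448)
√(Q(-180)/(-70068 + 78071) + L) = √(0/(-70068 + 78071) + 9008494739/4200206444) = √(0/8003 + 9008494739/4200206444) = √(0*(1/8003) + 9008494739/4200206444) = √(0 + 9008494739/4200206444) = √(9008494739/4200206444) = √9459384413371974529/2100103222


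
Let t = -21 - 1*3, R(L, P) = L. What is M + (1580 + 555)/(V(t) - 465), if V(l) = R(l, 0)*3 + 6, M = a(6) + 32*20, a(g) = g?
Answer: 340891/531 ≈ 641.98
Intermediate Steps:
t = -24 (t = -21 - 3 = -24)
M = 646 (M = 6 + 32*20 = 6 + 640 = 646)
V(l) = 6 + 3*l (V(l) = l*3 + 6 = 3*l + 6 = 6 + 3*l)
M + (1580 + 555)/(V(t) - 465) = 646 + (1580 + 555)/((6 + 3*(-24)) - 465) = 646 + 2135/((6 - 72) - 465) = 646 + 2135/(-66 - 465) = 646 + 2135/(-531) = 646 + 2135*(-1/531) = 646 - 2135/531 = 340891/531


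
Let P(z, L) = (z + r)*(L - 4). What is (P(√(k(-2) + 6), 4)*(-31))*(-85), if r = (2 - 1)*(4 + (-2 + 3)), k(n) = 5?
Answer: 0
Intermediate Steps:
r = 5 (r = 1*(4 + 1) = 1*5 = 5)
P(z, L) = (-4 + L)*(5 + z) (P(z, L) = (z + 5)*(L - 4) = (5 + z)*(-4 + L) = (-4 + L)*(5 + z))
(P(√(k(-2) + 6), 4)*(-31))*(-85) = ((-20 - 4*√(5 + 6) + 5*4 + 4*√(5 + 6))*(-31))*(-85) = ((-20 - 4*√11 + 20 + 4*√11)*(-31))*(-85) = (0*(-31))*(-85) = 0*(-85) = 0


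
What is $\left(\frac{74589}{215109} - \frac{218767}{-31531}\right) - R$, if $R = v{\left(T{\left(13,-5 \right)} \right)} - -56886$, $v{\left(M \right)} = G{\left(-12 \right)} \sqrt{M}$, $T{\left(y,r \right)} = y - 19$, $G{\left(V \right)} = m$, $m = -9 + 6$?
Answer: $- \frac{128595226624144}{2260867293} + 3 i \sqrt{6} \approx -56879.0 + 7.3485 i$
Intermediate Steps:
$m = -3$
$G{\left(V \right)} = -3$
$T{\left(y,r \right)} = -19 + y$
$v{\left(M \right)} = - 3 \sqrt{M}$
$R = 56886 - 3 i \sqrt{6}$ ($R = - 3 \sqrt{-19 + 13} - -56886 = - 3 \sqrt{-6} + 56886 = - 3 i \sqrt{6} + 56886 = 56886 - 3 i \sqrt{6} \approx 56886.0 - 7.3485 i$)
$\left(\frac{74589}{215109} - \frac{218767}{-31531}\right) - R = \left(\frac{74589}{215109} - \frac{218767}{-31531}\right) - \left(56886 - 3 i \sqrt{6}\right) = \left(74589 \cdot \frac{1}{215109} - - \frac{218767}{31531}\right) - \left(56886 - 3 i \sqrt{6}\right) = \left(\frac{24863}{71703} + \frac{218767}{31531}\right) - \left(56886 - 3 i \sqrt{6}\right) = \frac{16470205454}{2260867293} - \left(56886 - 3 i \sqrt{6}\right) = - \frac{128595226624144}{2260867293} + 3 i \sqrt{6}$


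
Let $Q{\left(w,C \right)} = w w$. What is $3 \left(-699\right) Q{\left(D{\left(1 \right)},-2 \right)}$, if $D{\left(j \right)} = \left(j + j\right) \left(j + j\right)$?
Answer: $-33552$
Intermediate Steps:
$D{\left(j \right)} = 4 j^{2}$ ($D{\left(j \right)} = 2 j 2 j = 4 j^{2}$)
$Q{\left(w,C \right)} = w^{2}$
$3 \left(-699\right) Q{\left(D{\left(1 \right)},-2 \right)} = 3 \left(-699\right) \left(4 \cdot 1^{2}\right)^{2} = - 2097 \left(4 \cdot 1\right)^{2} = - 2097 \cdot 4^{2} = \left(-2097\right) 16 = -33552$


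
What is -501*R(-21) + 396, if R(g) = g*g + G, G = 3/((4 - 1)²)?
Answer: -220712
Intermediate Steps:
G = ⅓ (G = 3/(3²) = 3/9 = 3*(⅑) = ⅓ ≈ 0.33333)
R(g) = ⅓ + g² (R(g) = g*g + ⅓ = g² + ⅓ = ⅓ + g²)
-501*R(-21) + 396 = -501*(⅓ + (-21)²) + 396 = -501*(⅓ + 441) + 396 = -501*1324/3 + 396 = -221108 + 396 = -220712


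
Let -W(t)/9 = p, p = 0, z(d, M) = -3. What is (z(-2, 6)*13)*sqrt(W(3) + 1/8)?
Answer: -39*sqrt(2)/4 ≈ -13.789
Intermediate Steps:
W(t) = 0 (W(t) = -9*0 = 0)
(z(-2, 6)*13)*sqrt(W(3) + 1/8) = (-3*13)*sqrt(0 + 1/8) = -39*sqrt(0 + 1/8) = -39*sqrt(2)/4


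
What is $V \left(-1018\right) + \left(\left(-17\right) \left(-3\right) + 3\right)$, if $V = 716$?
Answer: $-728834$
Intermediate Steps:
$V \left(-1018\right) + \left(\left(-17\right) \left(-3\right) + 3\right) = 716 \left(-1018\right) + \left(\left(-17\right) \left(-3\right) + 3\right) = -728888 + \left(51 + 3\right) = -728888 + 54 = -728834$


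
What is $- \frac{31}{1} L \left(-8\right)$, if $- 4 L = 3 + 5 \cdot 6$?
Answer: $-2046$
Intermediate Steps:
$L = - \frac{33}{4}$ ($L = - \frac{3 + 5 \cdot 6}{4} = - \frac{3 + 30}{4} = \left(- \frac{1}{4}\right) 33 = - \frac{33}{4} \approx -8.25$)
$- \frac{31}{1} L \left(-8\right) = - \frac{31}{1} \left(- \frac{33}{4}\right) \left(-8\right) = \left(-31\right) 1 \left(- \frac{33}{4}\right) \left(-8\right) = \left(-31\right) \left(- \frac{33}{4}\right) \left(-8\right) = \frac{1023}{4} \left(-8\right) = -2046$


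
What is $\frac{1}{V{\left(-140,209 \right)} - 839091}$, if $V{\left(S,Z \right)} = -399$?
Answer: $- \frac{1}{839490} \approx -1.1912 \cdot 10^{-6}$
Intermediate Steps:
$\frac{1}{V{\left(-140,209 \right)} - 839091} = \frac{1}{-399 - 839091} = \frac{1}{-839490} = - \frac{1}{839490}$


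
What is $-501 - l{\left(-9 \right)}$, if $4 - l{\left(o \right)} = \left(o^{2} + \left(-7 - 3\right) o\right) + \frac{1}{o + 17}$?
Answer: $- \frac{2671}{8} \approx -333.88$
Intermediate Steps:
$l{\left(o \right)} = 4 - o^{2} - \frac{1}{17 + o} + 10 o$ ($l{\left(o \right)} = 4 - \left(\left(o^{2} + \left(-7 - 3\right) o\right) + \frac{1}{o + 17}\right) = 4 - \left(\left(o^{2} - 10 o\right) + \frac{1}{17 + o}\right) = 4 - \left(o^{2} + \frac{1}{17 + o} - 10 o\right) = 4 - o^{2} - \frac{1}{17 + o} + 10 o$)
$-501 - l{\left(-9 \right)} = -501 - \frac{67 - \left(-9\right)^{3} - 7 \left(-9\right)^{2} + 174 \left(-9\right)}{17 - 9} = -501 - \frac{67 - -729 - 567 - 1566}{8} = -501 - \frac{67 + 729 - 567 - 1566}{8} = -501 - \frac{1}{8} \left(-1337\right) = -501 - - \frac{1337}{8} = -501 + \frac{1337}{8} = - \frac{2671}{8}$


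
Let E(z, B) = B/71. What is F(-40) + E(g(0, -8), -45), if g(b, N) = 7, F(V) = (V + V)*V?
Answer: 227155/71 ≈ 3199.4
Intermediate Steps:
F(V) = 2*V**2 (F(V) = (2*V)*V = 2*V**2)
E(z, B) = B/71 (E(z, B) = B*(1/71) = B/71)
F(-40) + E(g(0, -8), -45) = 2*(-40)**2 + (1/71)*(-45) = 2*1600 - 45/71 = 3200 - 45/71 = 227155/71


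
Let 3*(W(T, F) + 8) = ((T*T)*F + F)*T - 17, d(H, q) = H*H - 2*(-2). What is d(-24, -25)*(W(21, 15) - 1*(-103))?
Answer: 80908840/3 ≈ 2.6970e+7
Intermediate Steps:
d(H, q) = 4 + H² (d(H, q) = H² + 4 = 4 + H²)
W(T, F) = -41/3 + T*(F + F*T²)/3 (W(T, F) = -8 + (((T*T)*F + F)*T - 17)/3 = -8 + ((T²*F + F)*T - 17)/3 = -8 + ((F*T² + F)*T - 17)/3 = -8 + ((F + F*T²)*T - 17)/3 = -8 + (T*(F + F*T²) - 17)/3 = -8 + (-17 + T*(F + F*T²))/3 = -8 + (-17/3 + T*(F + F*T²)/3) = -41/3 + T*(F + F*T²)/3)
d(-24, -25)*(W(21, 15) - 1*(-103)) = (4 + (-24)²)*((-41/3 + (⅓)*15*21 + (⅓)*15*21³) - 1*(-103)) = (4 + 576)*((-41/3 + 105 + (⅓)*15*9261) + 103) = 580*((-41/3 + 105 + 46305) + 103) = 580*(139189/3 + 103) = 580*(139498/3) = 80908840/3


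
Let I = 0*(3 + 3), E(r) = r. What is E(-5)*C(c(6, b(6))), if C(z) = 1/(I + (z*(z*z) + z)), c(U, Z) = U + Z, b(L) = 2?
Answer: -1/104 ≈ -0.0096154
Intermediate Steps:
I = 0 (I = 0*6 = 0)
C(z) = 1/(z + z**3) (C(z) = 1/(0 + (z*(z*z) + z)) = 1/(0 + (z*z**2 + z)) = 1/(0 + (z**3 + z)) = 1/(0 + (z + z**3)) = 1/(z + z**3))
E(-5)*C(c(6, b(6))) = -5/((6 + 2) + (6 + 2)**3) = -5/(8 + 8**3) = -5/(8 + 512) = -5/520 = -5*1/520 = -1/104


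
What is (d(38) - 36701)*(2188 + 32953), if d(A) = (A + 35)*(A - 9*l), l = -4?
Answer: -1099878159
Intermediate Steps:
d(A) = (35 + A)*(36 + A) (d(A) = (A + 35)*(A - 9*(-4)) = (35 + A)*(A + 36) = (35 + A)*(36 + A))
(d(38) - 36701)*(2188 + 32953) = ((1260 + 38² + 71*38) - 36701)*(2188 + 32953) = ((1260 + 1444 + 2698) - 36701)*35141 = (5402 - 36701)*35141 = -31299*35141 = -1099878159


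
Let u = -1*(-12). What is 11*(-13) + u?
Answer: -131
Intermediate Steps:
u = 12
11*(-13) + u = 11*(-13) + 12 = -143 + 12 = -131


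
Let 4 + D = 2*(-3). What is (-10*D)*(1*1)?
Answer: 100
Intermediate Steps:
D = -10 (D = -4 + 2*(-3) = -4 - 6 = -10)
(-10*D)*(1*1) = (-10*(-10))*(1*1) = 100*1 = 100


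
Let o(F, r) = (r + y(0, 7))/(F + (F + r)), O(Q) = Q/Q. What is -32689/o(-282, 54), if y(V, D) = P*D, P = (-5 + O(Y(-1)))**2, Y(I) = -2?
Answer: 8335695/83 ≈ 1.0043e+5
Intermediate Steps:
O(Q) = 1
P = 16 (P = (-5 + 1)**2 = (-4)**2 = 16)
y(V, D) = 16*D
o(F, r) = (112 + r)/(r + 2*F) (o(F, r) = (r + 16*7)/(F + (F + r)) = (r + 112)/(r + 2*F) = (112 + r)/(r + 2*F))
-32689/o(-282, 54) = -32689*(54 + 2*(-282))/(112 + 54) = -32689/(166/(54 - 564)) = -32689/(166/(-510)) = -32689/((-1/510*166)) = -32689/(-83/255) = -32689*(-255/83) = 8335695/83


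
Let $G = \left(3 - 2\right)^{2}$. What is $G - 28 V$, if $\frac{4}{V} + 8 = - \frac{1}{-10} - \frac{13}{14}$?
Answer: $\frac{4229}{309} \approx 13.686$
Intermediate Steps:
$G = 1$ ($G = 1^{2} = 1$)
$V = - \frac{140}{309}$ ($V = \frac{4}{-8 - \left(- \frac{1}{10} + \frac{13}{14}\right)} = \frac{4}{-8 - \frac{29}{35}} = \frac{4}{- \frac{309}{35}} = 4 \left(- \frac{35}{309}\right) = - \frac{140}{309} \approx -0.45307$)
$G - 28 V = 1 - - \frac{3920}{309} = 1 + \frac{3920}{309} = \frac{4229}{309}$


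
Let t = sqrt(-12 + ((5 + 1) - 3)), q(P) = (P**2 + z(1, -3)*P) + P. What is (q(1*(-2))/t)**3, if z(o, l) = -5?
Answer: 64*I ≈ 64.0*I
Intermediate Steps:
q(P) = P**2 - 4*P (q(P) = (P**2 - 5*P) + P = P**2 - 4*P)
t = 3*I (t = sqrt(-12 + (6 - 3)) = sqrt(-12 + 3) = sqrt(-9) = 3*I ≈ 3.0*I)
(q(1*(-2))/t)**3 = (((1*(-2))*(-4 + 1*(-2)))/((3*I)))**3 = ((-2*(-4 - 2))*(-I/3))**3 = ((-2*(-6))*(-I/3))**3 = (12*(-I/3))**3 = (-4*I)**3 = 64*I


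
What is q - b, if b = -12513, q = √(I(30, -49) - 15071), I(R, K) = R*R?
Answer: 12513 + I*√14171 ≈ 12513.0 + 119.04*I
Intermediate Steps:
I(R, K) = R²
q = I*√14171 (q = √(30² - 15071) = √(900 - 15071) = √(-14171) = I*√14171 ≈ 119.04*I)
q - b = I*√14171 - 1*(-12513) = I*√14171 + 12513 = 12513 + I*√14171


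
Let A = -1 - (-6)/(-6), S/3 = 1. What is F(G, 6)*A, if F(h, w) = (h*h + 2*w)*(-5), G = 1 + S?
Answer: 280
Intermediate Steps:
S = 3 (S = 3*1 = 3)
G = 4 (G = 1 + 3 = 4)
A = -2 (A = -1 - (-6)*(-1)/6 = -1 - 1*1 = -1 - 1 = -2)
F(h, w) = -10*w - 5*h² (F(h, w) = (h² + 2*w)*(-5) = -10*w - 5*h²)
F(G, 6)*A = (-10*6 - 5*4²)*(-2) = (-60 - 5*16)*(-2) = (-60 - 80)*(-2) = -140*(-2) = 280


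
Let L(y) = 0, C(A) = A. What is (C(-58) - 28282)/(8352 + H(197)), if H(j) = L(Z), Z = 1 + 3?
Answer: -7085/2088 ≈ -3.3932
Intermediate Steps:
Z = 4
H(j) = 0
(C(-58) - 28282)/(8352 + H(197)) = (-58 - 28282)/(8352 + 0) = -28340/8352 = -28340*1/8352 = -7085/2088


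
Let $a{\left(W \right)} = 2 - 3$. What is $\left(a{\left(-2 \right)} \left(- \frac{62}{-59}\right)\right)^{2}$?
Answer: $\frac{3844}{3481} \approx 1.1043$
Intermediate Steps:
$a{\left(W \right)} = -1$
$\left(a{\left(-2 \right)} \left(- \frac{62}{-59}\right)\right)^{2} = \left(- \frac{-62}{-59}\right)^{2} = \left(- \frac{\left(-62\right) \left(-1\right)}{59}\right)^{2} = \left(\left(-1\right) \frac{62}{59}\right)^{2} = \left(- \frac{62}{59}\right)^{2} = \frac{3844}{3481}$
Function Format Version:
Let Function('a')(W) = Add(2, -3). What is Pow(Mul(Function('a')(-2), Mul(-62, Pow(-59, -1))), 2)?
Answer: Rational(3844, 3481) ≈ 1.1043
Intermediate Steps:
Function('a')(W) = -1
Pow(Mul(Function('a')(-2), Mul(-62, Pow(-59, -1))), 2) = Pow(Mul(-1, Mul(-62, Pow(-59, -1))), 2) = Pow(Mul(-1, Mul(-62, Rational(-1, 59))), 2) = Pow(Mul(-1, Rational(62, 59)), 2) = Pow(Rational(-62, 59), 2) = Rational(3844, 3481)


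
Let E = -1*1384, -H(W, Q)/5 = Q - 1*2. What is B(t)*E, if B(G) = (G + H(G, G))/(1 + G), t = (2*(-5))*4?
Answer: 235280/39 ≈ 6032.8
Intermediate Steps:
H(W, Q) = 10 - 5*Q (H(W, Q) = -5*(Q - 1*2) = -5*(Q - 2) = -5*(-2 + Q) = 10 - 5*Q)
E = -1384
t = -40 (t = -10*4 = -40)
B(G) = (10 - 4*G)/(1 + G) (B(G) = (G + (10 - 5*G))/(1 + G) = (10 - 4*G)/(1 + G))
B(t)*E = (2*(5 - 2*(-40))/(1 - 40))*(-1384) = (2*(5 + 80)/(-39))*(-1384) = (2*(-1/39)*85)*(-1384) = -170/39*(-1384) = 235280/39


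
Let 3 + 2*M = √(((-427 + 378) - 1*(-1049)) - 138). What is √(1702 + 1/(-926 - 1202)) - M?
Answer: 3/2 - √862/2 + √481706715/532 ≈ 28.075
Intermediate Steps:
M = -3/2 + √862/2 (M = -3/2 + √(((-427 + 378) - 1*(-1049)) - 138)/2 = -3/2 + √((-49 + 1049) - 138)/2 = -3/2 + √(1000 - 138)/2 = -3/2 + √862/2 ≈ 13.180)
√(1702 + 1/(-926 - 1202)) - M = √(1702 + 1/(-926 - 1202)) - (-3/2 + √862/2) = √(1702 + 1/(-2128)) + (3/2 - √862/2) = √(1702 - 1/2128) + (3/2 - √862/2) = √(3621855/2128) + (3/2 - √862/2) = √481706715/532 + (3/2 - √862/2) = 3/2 - √862/2 + √481706715/532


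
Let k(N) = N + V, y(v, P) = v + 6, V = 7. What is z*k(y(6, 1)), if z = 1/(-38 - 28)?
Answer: -19/66 ≈ -0.28788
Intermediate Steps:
y(v, P) = 6 + v
z = -1/66 (z = 1/(-66) = -1/66 ≈ -0.015152)
k(N) = 7 + N (k(N) = N + 7 = 7 + N)
z*k(y(6, 1)) = -(7 + (6 + 6))/66 = -(7 + 12)/66 = -1/66*19 = -19/66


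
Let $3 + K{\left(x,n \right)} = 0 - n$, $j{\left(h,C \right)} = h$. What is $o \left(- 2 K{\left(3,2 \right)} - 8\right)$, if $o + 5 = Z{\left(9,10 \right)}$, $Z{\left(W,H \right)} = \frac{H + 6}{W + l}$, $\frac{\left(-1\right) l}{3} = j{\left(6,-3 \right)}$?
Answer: $- \frac{122}{9} \approx -13.556$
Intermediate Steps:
$l = -18$ ($l = \left(-3\right) 6 = -18$)
$K{\left(x,n \right)} = -3 - n$ ($K{\left(x,n \right)} = -3 + \left(0 - n\right) = -3 - n$)
$Z{\left(W,H \right)} = \frac{6 + H}{-18 + W}$ ($Z{\left(W,H \right)} = \frac{H + 6}{W - 18} = \frac{6 + H}{-18 + W}$)
$o = - \frac{61}{9}$ ($o = -5 + \frac{6 + 10}{-18 + 9} = -5 + \frac{1}{-9} \cdot 16 = -5 - \frac{16}{9} = - \frac{61}{9} \approx -6.7778$)
$o \left(- 2 K{\left(3,2 \right)} - 8\right) = - \frac{61 \left(- 2 \left(-3 - 2\right) - 8\right)}{9} = - \frac{61 \left(\left(-2\right) \left(-5\right) - 8\right)}{9} = - \frac{61 \left(10 - 8\right)}{9} = \left(- \frac{61}{9}\right) 2 = - \frac{122}{9}$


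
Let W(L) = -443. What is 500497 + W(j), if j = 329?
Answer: 500054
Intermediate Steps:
500497 + W(j) = 500497 - 443 = 500054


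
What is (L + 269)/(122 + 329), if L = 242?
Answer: 511/451 ≈ 1.1330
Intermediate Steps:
(L + 269)/(122 + 329) = (242 + 269)/(122 + 329) = 511/451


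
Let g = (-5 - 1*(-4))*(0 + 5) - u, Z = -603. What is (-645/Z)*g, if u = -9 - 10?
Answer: 3010/201 ≈ 14.975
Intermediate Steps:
u = -19
g = 14 (g = (-5 - 1*(-4))*(0 + 5) - 1*(-19) = (-5 + 4)*5 + 19 = -1*5 + 19 = -5 + 19 = 14)
(-645/Z)*g = -645/(-603)*14 = -645*(-1/603)*14 = (215/201)*14 = 3010/201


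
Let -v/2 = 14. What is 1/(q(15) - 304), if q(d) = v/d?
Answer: -15/4588 ≈ -0.0032694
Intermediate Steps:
v = -28 (v = -2*14 = -28)
q(d) = -28/d
1/(q(15) - 304) = 1/(-28/15 - 304) = 1/(-4588/15) = -15/4588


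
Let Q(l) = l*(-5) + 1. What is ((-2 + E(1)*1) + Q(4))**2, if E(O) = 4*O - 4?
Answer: 441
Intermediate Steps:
Q(l) = 1 - 5*l (Q(l) = -5*l + 1 = 1 - 5*l)
E(O) = -4 + 4*O
((-2 + E(1)*1) + Q(4))**2 = ((-2 + (-4 + 4*1)*1) + (1 - 5*4))**2 = ((-2 + (-4 + 4)*1) + (1 - 20))**2 = ((-2 + 0*1) - 19)**2 = ((-2 + 0) - 19)**2 = (-2 - 19)**2 = (-21)**2 = 441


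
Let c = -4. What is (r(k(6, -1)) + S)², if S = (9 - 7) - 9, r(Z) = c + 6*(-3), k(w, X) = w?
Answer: 841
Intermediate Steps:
r(Z) = -22 (r(Z) = -4 + 6*(-3) = -4 - 18 = -22)
S = -7 (S = 2 - 9 = -7)
(r(k(6, -1)) + S)² = (-22 - 7)² = (-29)² = 841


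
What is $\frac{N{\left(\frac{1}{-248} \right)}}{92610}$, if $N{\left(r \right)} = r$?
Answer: $- \frac{1}{22967280} \approx -4.354 \cdot 10^{-8}$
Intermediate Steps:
$\frac{N{\left(\frac{1}{-248} \right)}}{92610} = \frac{1}{\left(-248\right) 92610} = \left(- \frac{1}{248}\right) \frac{1}{92610} = - \frac{1}{22967280}$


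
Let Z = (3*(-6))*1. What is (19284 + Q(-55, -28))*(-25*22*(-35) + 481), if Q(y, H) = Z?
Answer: 380137446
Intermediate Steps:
Z = -18 (Z = -18*1 = -18)
Q(y, H) = -18
(19284 + Q(-55, -28))*(-25*22*(-35) + 481) = (19284 - 18)*(-25*22*(-35) + 481) = 19266*(-550*(-35) + 481) = 19266*(19250 + 481) = 19266*19731 = 380137446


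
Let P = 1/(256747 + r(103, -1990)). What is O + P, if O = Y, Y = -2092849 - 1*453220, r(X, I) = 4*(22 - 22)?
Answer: -653695577542/256747 ≈ -2.5461e+6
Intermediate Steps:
r(X, I) = 0 (r(X, I) = 4*0 = 0)
Y = -2546069 (Y = -2092849 - 453220 = -2546069)
P = 1/256747 (P = 1/(256747 + 0) = 1/256747 ≈ 3.8949e-6)
O = -2546069
O + P = -2546069 + 1/256747 = -653695577542/256747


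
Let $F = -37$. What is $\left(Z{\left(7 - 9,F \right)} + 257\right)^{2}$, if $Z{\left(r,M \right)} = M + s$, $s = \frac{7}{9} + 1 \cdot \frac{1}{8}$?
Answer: $\frac{252969025}{5184} \approx 48798.0$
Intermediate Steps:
$s = \frac{65}{72}$ ($s = 7 \cdot \frac{1}{9} + 1 \cdot \frac{1}{8} = \frac{7}{9} + \frac{1}{8} = \frac{65}{72} \approx 0.90278$)
$Z{\left(r,M \right)} = \frac{65}{72} + M$ ($Z{\left(r,M \right)} = M + \frac{65}{72} = \frac{65}{72} + M$)
$\left(Z{\left(7 - 9,F \right)} + 257\right)^{2} = \left(\left(\frac{65}{72} - 37\right) + 257\right)^{2} = \left(- \frac{2599}{72} + 257\right)^{2} = \left(\frac{15905}{72}\right)^{2} = \frac{252969025}{5184}$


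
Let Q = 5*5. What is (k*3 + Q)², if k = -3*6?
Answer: 841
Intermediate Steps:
k = -18
Q = 25
(k*3 + Q)² = (-18*3 + 25)² = (-54 + 25)² = (-29)² = 841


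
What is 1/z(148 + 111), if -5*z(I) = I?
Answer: -5/259 ≈ -0.019305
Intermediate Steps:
z(I) = -I/5
1/z(148 + 111) = 1/(-(148 + 111)/5) = 1/(-⅕*259) = 1/(-259/5) = -5/259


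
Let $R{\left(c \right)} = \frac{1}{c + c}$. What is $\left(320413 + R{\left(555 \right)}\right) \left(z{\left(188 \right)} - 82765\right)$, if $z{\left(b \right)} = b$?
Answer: $- \frac{29369206256687}{1110} \approx -2.6459 \cdot 10^{10}$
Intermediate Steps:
$R{\left(c \right)} = \frac{1}{2 c}$
$\left(320413 + R{\left(555 \right)}\right) \left(z{\left(188 \right)} - 82765\right) = \left(320413 + \frac{1}{2 \cdot 555}\right) \left(188 - 82765\right) = \left(320413 + \frac{1}{2} \cdot \frac{1}{555}\right) \left(-82577\right) = \left(320413 + \frac{1}{1110}\right) \left(-82577\right) = \frac{355658431}{1110} \left(-82577\right) = - \frac{29369206256687}{1110}$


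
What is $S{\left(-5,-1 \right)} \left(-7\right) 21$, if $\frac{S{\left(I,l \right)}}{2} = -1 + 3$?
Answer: $-588$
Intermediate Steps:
$S{\left(I,l \right)} = 4$ ($S{\left(I,l \right)} = 2 \left(-1 + 3\right) = 2 \cdot 2 = 4$)
$S{\left(-5,-1 \right)} \left(-7\right) 21 = 4 \left(-7\right) 21 = \left(-28\right) 21 = -588$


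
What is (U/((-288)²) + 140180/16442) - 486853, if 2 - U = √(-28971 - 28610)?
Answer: -165985393790435/340941312 - I*√57581/82944 ≈ -4.8684e+5 - 0.002893*I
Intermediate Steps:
U = 2 - I*√57581 (U = 2 - √(-28971 - 28610) = 2 - √(-57581) = 2 - I*√57581 ≈ 2.0 - 239.96*I)
(U/((-288)²) + 140180/16442) - 486853 = ((2 - I*√57581)/((-288)²) + 140180/16442) - 486853 = ((2 - I*√57581)/82944 + 140180*(1/16442)) - 486853 = ((2 - I*√57581)*(1/82944) + 70090/8221) - 486853 = ((1/41472 - I*√57581/82944) + 70090/8221) - 486853 = (2906780701/340941312 - I*√57581/82944) - 486853 = -165985393790435/340941312 - I*√57581/82944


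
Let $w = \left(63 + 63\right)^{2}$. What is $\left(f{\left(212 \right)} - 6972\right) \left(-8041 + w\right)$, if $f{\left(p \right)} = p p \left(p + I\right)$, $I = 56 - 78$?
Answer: $66851259980$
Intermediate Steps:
$w = 15876$ ($w = 126^{2} = 15876$)
$I = -22$ ($I = 56 - 78 = -22$)
$f{\left(p \right)} = p^{2} \left(-22 + p\right)$ ($f{\left(p \right)} = p p \left(p - 22\right) = p^{2} \left(-22 + p\right)$)
$\left(f{\left(212 \right)} - 6972\right) \left(-8041 + w\right) = \left(212^{2} \left(-22 + 212\right) - 6972\right) \left(-8041 + 15876\right) = \left(44944 \cdot 190 - 6972\right) 7835 = \left(8539360 - 6972\right) 7835 = 8532388 \cdot 7835 = 66851259980$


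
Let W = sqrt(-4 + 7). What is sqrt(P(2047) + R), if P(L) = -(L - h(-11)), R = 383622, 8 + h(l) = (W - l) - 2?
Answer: sqrt(381576 + sqrt(3)) ≈ 617.72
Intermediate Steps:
W = sqrt(3) ≈ 1.7320
h(l) = -10 + sqrt(3) - l (h(l) = -8 + ((sqrt(3) - l) - 2) = -8 + (-2 + sqrt(3) - l) = -10 + sqrt(3) - l)
P(L) = 1 + sqrt(3) - L (P(L) = -(L - (-10 + sqrt(3) - 1*(-11))) = -(L - (-10 + sqrt(3) + 11)) = -(L - (1 + sqrt(3))) = -(L + (-1 - sqrt(3))) = -(-1 + L - sqrt(3)) = 1 + sqrt(3) - L)
sqrt(P(2047) + R) = sqrt((1 + sqrt(3) - 1*2047) + 383622) = sqrt((1 + sqrt(3) - 2047) + 383622) = sqrt((-2046 + sqrt(3)) + 383622) = sqrt(381576 + sqrt(3))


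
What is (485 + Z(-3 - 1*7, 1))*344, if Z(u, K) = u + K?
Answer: 163744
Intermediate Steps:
Z(u, K) = K + u
(485 + Z(-3 - 1*7, 1))*344 = (485 + (1 + (-3 - 1*7)))*344 = (485 + (1 + (-3 - 7)))*344 = (485 + (1 - 10))*344 = (485 - 9)*344 = 476*344 = 163744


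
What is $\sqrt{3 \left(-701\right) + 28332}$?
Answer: $\sqrt{26229} \approx 161.95$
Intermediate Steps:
$\sqrt{3 \left(-701\right) + 28332} = \sqrt{-2103 + 28332} = \sqrt{26229}$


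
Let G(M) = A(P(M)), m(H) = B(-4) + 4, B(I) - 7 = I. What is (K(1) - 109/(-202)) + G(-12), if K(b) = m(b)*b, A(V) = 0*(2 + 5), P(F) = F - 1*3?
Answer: 1523/202 ≈ 7.5396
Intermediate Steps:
B(I) = 7 + I
m(H) = 7 (m(H) = (7 - 4) + 4 = 3 + 4 = 7)
P(F) = -3 + F (P(F) = F - 3 = -3 + F)
A(V) = 0 (A(V) = 0*7 = 0)
G(M) = 0
K(b) = 7*b
(K(1) - 109/(-202)) + G(-12) = (7*1 - 109/(-202)) + 0 = (7 - 109*(-1/202)) + 0 = (7 + 109/202) + 0 = 1523/202 + 0 = 1523/202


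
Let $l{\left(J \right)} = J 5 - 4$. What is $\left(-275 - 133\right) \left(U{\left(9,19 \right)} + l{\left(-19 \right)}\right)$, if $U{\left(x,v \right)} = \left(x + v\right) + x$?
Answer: $25296$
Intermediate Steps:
$U{\left(x,v \right)} = v + 2 x$ ($U{\left(x,v \right)} = \left(v + x\right) + x = v + 2 x$)
$l{\left(J \right)} = -4 + 5 J$ ($l{\left(J \right)} = 5 J - 4 = -4 + 5 J$)
$\left(-275 - 133\right) \left(U{\left(9,19 \right)} + l{\left(-19 \right)}\right) = \left(-275 - 133\right) \left(\left(19 + 2 \cdot 9\right) + \left(-4 + 5 \left(-19\right)\right)\right) = - 408 \left(\left(19 + 18\right) - 99\right) = - 408 \left(37 - 99\right) = \left(-408\right) \left(-62\right) = 25296$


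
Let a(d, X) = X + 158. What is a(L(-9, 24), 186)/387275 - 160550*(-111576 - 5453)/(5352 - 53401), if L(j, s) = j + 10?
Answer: -7276512262757394/18608176475 ≈ -3.9104e+5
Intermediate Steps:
L(j, s) = 10 + j
a(d, X) = 158 + X
a(L(-9, 24), 186)/387275 - 160550*(-111576 - 5453)/(5352 - 53401) = (158 + 186)/387275 - 160550*(-111576 - 5453)/(5352 - 53401) = 344*(1/387275) - 160550/((-48049/(-117029))) = 344/387275 - 160550/((-48049*(-1/117029))) = 344/387275 - 160550/48049/117029 = 344/387275 - 160550*117029/48049 = 344/387275 - 18789005950/48049 = -7276512262757394/18608176475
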